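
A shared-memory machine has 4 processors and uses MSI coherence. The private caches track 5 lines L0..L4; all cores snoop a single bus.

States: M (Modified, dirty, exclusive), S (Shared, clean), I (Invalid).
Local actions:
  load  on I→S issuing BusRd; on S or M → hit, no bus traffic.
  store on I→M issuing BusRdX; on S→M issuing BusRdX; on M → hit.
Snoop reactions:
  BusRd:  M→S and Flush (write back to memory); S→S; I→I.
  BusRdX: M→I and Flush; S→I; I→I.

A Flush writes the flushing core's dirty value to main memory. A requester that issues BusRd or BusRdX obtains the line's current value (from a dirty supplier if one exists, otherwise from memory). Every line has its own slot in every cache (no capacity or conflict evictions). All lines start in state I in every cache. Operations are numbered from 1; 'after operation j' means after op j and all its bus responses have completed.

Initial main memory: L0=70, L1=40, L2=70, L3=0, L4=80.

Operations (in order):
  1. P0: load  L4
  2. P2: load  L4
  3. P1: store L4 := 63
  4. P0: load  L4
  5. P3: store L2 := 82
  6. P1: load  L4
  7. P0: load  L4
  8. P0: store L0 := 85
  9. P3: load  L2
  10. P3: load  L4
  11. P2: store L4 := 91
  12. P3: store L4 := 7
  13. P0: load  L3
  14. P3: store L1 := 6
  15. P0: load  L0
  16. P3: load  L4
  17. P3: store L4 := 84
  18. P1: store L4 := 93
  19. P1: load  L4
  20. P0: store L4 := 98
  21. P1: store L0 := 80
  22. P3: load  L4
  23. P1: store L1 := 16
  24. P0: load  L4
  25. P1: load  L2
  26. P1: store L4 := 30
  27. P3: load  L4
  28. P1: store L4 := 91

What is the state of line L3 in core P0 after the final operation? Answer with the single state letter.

  op1 P0: load  L4 → S/I/I/I on L4; bus BusRd; mem=80
  op2 P2: load  L4 → S/I/S/I on L4; bus BusRd; mem=80
  op3 P1: store L4 := 63 → I/M/I/I on L4; bus BusRdX; mem=80
  op4 P0: load  L4 → S/S/I/I on L4; bus BusRd Flush; mem=63
  op5 P3: store L2 := 82 → I/I/I/M on L2; bus BusRdX; mem=70
  op6 P1: load  L4 → S/S/I/I on L4; bus (none); mem=63
  op7 P0: load  L4 → S/S/I/I on L4; bus (none); mem=63
  op8 P0: store L0 := 85 → M/I/I/I on L0; bus BusRdX; mem=70
  op9 P3: load  L2 → I/I/I/M on L2; bus (none); mem=70
  op10 P3: load  L4 → S/S/I/S on L4; bus BusRd; mem=63
  op11 P2: store L4 := 91 → I/I/M/I on L4; bus BusRdX; mem=63
  op12 P3: store L4 := 7 → I/I/I/M on L4; bus BusRdX Flush; mem=91
  op13 P0: load  L3 → S/I/I/I on L3; bus BusRd; mem=0
  op14 P3: store L1 := 6 → I/I/I/M on L1; bus BusRdX; mem=40
  op15 P0: load  L0 → M/I/I/I on L0; bus (none); mem=70
  op16 P3: load  L4 → I/I/I/M on L4; bus (none); mem=91
  op17 P3: store L4 := 84 → I/I/I/M on L4; bus (none); mem=91
  op18 P1: store L4 := 93 → I/M/I/I on L4; bus BusRdX Flush; mem=84
  op19 P1: load  L4 → I/M/I/I on L4; bus (none); mem=84
  op20 P0: store L4 := 98 → M/I/I/I on L4; bus BusRdX Flush; mem=93
  op21 P1: store L0 := 80 → I/M/I/I on L0; bus BusRdX Flush; mem=85
  op22 P3: load  L4 → S/I/I/S on L4; bus BusRd Flush; mem=98
  op23 P1: store L1 := 16 → I/M/I/I on L1; bus BusRdX Flush; mem=6
  op24 P0: load  L4 → S/I/I/S on L4; bus (none); mem=98
  op25 P1: load  L2 → I/S/I/S on L2; bus BusRd Flush; mem=82
  op26 P1: store L4 := 30 → I/M/I/I on L4; bus BusRdX; mem=98
  op27 P3: load  L4 → I/S/I/S on L4; bus BusRd Flush; mem=30
  op28 P1: store L4 := 91 → I/M/I/I on L4; bus BusRdX; mem=30

state = S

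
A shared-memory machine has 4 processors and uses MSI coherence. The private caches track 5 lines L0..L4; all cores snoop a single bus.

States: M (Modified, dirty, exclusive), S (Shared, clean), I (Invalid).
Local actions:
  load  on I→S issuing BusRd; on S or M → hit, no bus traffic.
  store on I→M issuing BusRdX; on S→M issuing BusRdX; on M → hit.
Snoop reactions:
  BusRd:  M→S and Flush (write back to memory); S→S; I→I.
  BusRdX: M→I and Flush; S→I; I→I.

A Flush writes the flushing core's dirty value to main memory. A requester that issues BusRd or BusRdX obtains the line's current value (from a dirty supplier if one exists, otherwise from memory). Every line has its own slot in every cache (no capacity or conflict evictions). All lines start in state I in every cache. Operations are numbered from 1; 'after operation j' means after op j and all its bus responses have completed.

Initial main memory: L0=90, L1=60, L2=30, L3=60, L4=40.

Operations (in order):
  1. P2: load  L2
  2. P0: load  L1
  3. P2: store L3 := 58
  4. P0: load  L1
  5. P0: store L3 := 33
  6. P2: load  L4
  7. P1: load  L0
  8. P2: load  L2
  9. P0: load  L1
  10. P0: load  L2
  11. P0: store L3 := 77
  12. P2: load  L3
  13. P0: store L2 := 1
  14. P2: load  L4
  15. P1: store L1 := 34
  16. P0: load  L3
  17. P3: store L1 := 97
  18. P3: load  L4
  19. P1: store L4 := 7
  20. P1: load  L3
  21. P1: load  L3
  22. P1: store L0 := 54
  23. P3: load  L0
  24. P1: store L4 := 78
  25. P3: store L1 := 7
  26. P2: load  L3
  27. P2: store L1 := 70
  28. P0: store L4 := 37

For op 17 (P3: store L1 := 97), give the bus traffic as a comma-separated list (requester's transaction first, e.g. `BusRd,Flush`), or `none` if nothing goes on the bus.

[1] P2: load  L2 | P0:I, P1:I, P2:S(30), P3:I | bus: BusRd
[2] P0: load  L1 | P0:S(60), P1:I, P2:I, P3:I | bus: BusRd
[3] P2: store L3 := 58 | P0:I, P1:I, P2:M(58), P3:I | bus: BusRdX
[4] P0: load  L1 | P0:S(60), P1:I, P2:I, P3:I | bus: none
[5] P0: store L3 := 33 | P0:M(33), P1:I, P2:I, P3:I | bus: BusRdX,Flush
[6] P2: load  L4 | P0:I, P1:I, P2:S(40), P3:I | bus: BusRd
[7] P1: load  L0 | P0:I, P1:S(90), P2:I, P3:I | bus: BusRd
[8] P2: load  L2 | P0:I, P1:I, P2:S(30), P3:I | bus: none
[9] P0: load  L1 | P0:S(60), P1:I, P2:I, P3:I | bus: none
[10] P0: load  L2 | P0:S(30), P1:I, P2:S(30), P3:I | bus: BusRd
[11] P0: store L3 := 77 | P0:M(77), P1:I, P2:I, P3:I | bus: none
[12] P2: load  L3 | P0:S(77), P1:I, P2:S(77), P3:I | bus: BusRd,Flush
[13] P0: store L2 := 1 | P0:M(1), P1:I, P2:I, P3:I | bus: BusRdX
[14] P2: load  L4 | P0:I, P1:I, P2:S(40), P3:I | bus: none
[15] P1: store L1 := 34 | P0:I, P1:M(34), P2:I, P3:I | bus: BusRdX
[16] P0: load  L3 | P0:S(77), P1:I, P2:S(77), P3:I | bus: none
[17] P3: store L1 := 97 | P0:I, P1:I, P2:I, P3:M(97) | bus: BusRdX,Flush
[18] P3: load  L4 | P0:I, P1:I, P2:S(40), P3:S(40) | bus: BusRd
[19] P1: store L4 := 7 | P0:I, P1:M(7), P2:I, P3:I | bus: BusRdX
[20] P1: load  L3 | P0:S(77), P1:S(77), P2:S(77), P3:I | bus: BusRd
[21] P1: load  L3 | P0:S(77), P1:S(77), P2:S(77), P3:I | bus: none
[22] P1: store L0 := 54 | P0:I, P1:M(54), P2:I, P3:I | bus: BusRdX
[23] P3: load  L0 | P0:I, P1:S(54), P2:I, P3:S(54) | bus: BusRd,Flush
[24] P1: store L4 := 78 | P0:I, P1:M(78), P2:I, P3:I | bus: none
[25] P3: store L1 := 7 | P0:I, P1:I, P2:I, P3:M(7) | bus: none
[26] P2: load  L3 | P0:S(77), P1:S(77), P2:S(77), P3:I | bus: none
[27] P2: store L1 := 70 | P0:I, P1:I, P2:M(70), P3:I | bus: BusRdX,Flush
[28] P0: store L4 := 37 | P0:M(37), P1:I, P2:I, P3:I | bus: BusRdX,Flush

bus = BusRdX,Flush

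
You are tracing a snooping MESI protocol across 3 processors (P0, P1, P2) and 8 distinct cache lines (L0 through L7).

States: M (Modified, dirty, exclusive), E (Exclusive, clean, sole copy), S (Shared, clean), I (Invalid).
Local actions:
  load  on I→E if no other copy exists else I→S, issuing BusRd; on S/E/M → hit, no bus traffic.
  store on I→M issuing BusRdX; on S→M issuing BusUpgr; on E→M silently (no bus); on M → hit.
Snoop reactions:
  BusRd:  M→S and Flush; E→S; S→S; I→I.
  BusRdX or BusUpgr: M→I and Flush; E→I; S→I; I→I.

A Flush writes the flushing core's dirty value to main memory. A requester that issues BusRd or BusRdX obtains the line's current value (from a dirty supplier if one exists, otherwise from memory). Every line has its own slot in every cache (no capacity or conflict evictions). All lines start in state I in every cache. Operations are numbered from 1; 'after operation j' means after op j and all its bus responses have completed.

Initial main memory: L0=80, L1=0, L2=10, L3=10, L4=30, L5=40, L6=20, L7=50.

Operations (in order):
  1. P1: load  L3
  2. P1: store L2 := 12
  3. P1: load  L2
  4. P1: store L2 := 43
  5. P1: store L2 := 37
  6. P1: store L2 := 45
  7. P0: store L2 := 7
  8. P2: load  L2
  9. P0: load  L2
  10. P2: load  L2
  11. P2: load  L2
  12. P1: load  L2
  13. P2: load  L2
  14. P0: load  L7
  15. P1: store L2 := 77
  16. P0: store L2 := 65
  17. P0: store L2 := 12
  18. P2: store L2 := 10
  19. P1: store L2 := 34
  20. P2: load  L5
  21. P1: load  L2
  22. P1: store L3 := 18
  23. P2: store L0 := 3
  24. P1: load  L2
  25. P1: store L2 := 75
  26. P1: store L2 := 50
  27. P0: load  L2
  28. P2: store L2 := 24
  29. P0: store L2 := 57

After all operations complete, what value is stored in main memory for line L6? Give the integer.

memory[L6] = 20

  op1 P1: load  L3 → I/E/I on L3; bus BusRd; mem=10
  op2 P1: store L2 := 12 → I/M/I on L2; bus BusRdX; mem=10
  op3 P1: load  L2 → I/M/I on L2; bus (none); mem=10
  op4 P1: store L2 := 43 → I/M/I on L2; bus (none); mem=10
  op5 P1: store L2 := 37 → I/M/I on L2; bus (none); mem=10
  op6 P1: store L2 := 45 → I/M/I on L2; bus (none); mem=10
  op7 P0: store L2 := 7 → M/I/I on L2; bus BusRdX Flush; mem=45
  op8 P2: load  L2 → S/I/S on L2; bus BusRd Flush; mem=7
  op9 P0: load  L2 → S/I/S on L2; bus (none); mem=7
  op10 P2: load  L2 → S/I/S on L2; bus (none); mem=7
  op11 P2: load  L2 → S/I/S on L2; bus (none); mem=7
  op12 P1: load  L2 → S/S/S on L2; bus BusRd; mem=7
  op13 P2: load  L2 → S/S/S on L2; bus (none); mem=7
  op14 P0: load  L7 → E/I/I on L7; bus BusRd; mem=50
  op15 P1: store L2 := 77 → I/M/I on L2; bus BusUpgr; mem=7
  op16 P0: store L2 := 65 → M/I/I on L2; bus BusRdX Flush; mem=77
  op17 P0: store L2 := 12 → M/I/I on L2; bus (none); mem=77
  op18 P2: store L2 := 10 → I/I/M on L2; bus BusRdX Flush; mem=12
  op19 P1: store L2 := 34 → I/M/I on L2; bus BusRdX Flush; mem=10
  op20 P2: load  L5 → I/I/E on L5; bus BusRd; mem=40
  op21 P1: load  L2 → I/M/I on L2; bus (none); mem=10
  op22 P1: store L3 := 18 → I/M/I on L3; bus (none); mem=10
  op23 P2: store L0 := 3 → I/I/M on L0; bus BusRdX; mem=80
  op24 P1: load  L2 → I/M/I on L2; bus (none); mem=10
  op25 P1: store L2 := 75 → I/M/I on L2; bus (none); mem=10
  op26 P1: store L2 := 50 → I/M/I on L2; bus (none); mem=10
  op27 P0: load  L2 → S/S/I on L2; bus BusRd Flush; mem=50
  op28 P2: store L2 := 24 → I/I/M on L2; bus BusRdX; mem=50
  op29 P0: store L2 := 57 → M/I/I on L2; bus BusRdX Flush; mem=24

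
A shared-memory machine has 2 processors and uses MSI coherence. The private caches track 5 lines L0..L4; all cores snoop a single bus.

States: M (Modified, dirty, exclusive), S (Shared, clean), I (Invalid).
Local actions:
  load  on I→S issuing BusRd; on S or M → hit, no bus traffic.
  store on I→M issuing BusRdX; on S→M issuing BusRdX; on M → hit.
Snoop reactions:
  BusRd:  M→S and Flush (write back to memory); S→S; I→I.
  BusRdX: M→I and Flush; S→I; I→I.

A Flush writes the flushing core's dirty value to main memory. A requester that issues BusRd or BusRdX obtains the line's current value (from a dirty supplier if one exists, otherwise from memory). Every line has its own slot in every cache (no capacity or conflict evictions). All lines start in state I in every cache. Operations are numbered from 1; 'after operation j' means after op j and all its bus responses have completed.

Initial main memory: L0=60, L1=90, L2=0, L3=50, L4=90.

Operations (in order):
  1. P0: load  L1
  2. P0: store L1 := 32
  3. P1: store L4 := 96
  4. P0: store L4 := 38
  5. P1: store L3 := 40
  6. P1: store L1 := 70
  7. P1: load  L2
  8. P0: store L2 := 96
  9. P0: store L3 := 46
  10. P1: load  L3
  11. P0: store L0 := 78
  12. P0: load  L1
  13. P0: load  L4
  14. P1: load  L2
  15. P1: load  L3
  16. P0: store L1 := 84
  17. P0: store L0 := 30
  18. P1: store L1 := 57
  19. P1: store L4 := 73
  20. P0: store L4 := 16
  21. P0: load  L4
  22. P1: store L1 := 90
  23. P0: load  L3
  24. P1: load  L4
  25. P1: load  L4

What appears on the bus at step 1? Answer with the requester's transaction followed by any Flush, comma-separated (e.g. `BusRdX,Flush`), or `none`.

step 1: P0: load  L1  ⟶  SI  (L1)  txn=BusRd  M[L1]=90
step 2: P0: store L1 := 32  ⟶  MI  (L1)  txn=BusRdX  M[L1]=90
step 3: P1: store L4 := 96  ⟶  IM  (L4)  txn=BusRdX  M[L4]=90
step 4: P0: store L4 := 38  ⟶  MI  (L4)  txn=BusRdX+Flush  M[L4]=96
step 5: P1: store L3 := 40  ⟶  IM  (L3)  txn=BusRdX  M[L3]=50
step 6: P1: store L1 := 70  ⟶  IM  (L1)  txn=BusRdX+Flush  M[L1]=32
step 7: P1: load  L2  ⟶  IS  (L2)  txn=BusRd  M[L2]=0
step 8: P0: store L2 := 96  ⟶  MI  (L2)  txn=BusRdX  M[L2]=0
step 9: P0: store L3 := 46  ⟶  MI  (L3)  txn=BusRdX+Flush  M[L3]=40
step 10: P1: load  L3  ⟶  SS  (L3)  txn=BusRd+Flush  M[L3]=46
step 11: P0: store L0 := 78  ⟶  MI  (L0)  txn=BusRdX  M[L0]=60
step 12: P0: load  L1  ⟶  SS  (L1)  txn=BusRd+Flush  M[L1]=70
step 13: P0: load  L4  ⟶  MI  (L4)  txn=∅  M[L4]=96
step 14: P1: load  L2  ⟶  SS  (L2)  txn=BusRd+Flush  M[L2]=96
step 15: P1: load  L3  ⟶  SS  (L3)  txn=∅  M[L3]=46
step 16: P0: store L1 := 84  ⟶  MI  (L1)  txn=BusRdX  M[L1]=70
step 17: P0: store L0 := 30  ⟶  MI  (L0)  txn=∅  M[L0]=60
step 18: P1: store L1 := 57  ⟶  IM  (L1)  txn=BusRdX+Flush  M[L1]=84
step 19: P1: store L4 := 73  ⟶  IM  (L4)  txn=BusRdX+Flush  M[L4]=38
step 20: P0: store L4 := 16  ⟶  MI  (L4)  txn=BusRdX+Flush  M[L4]=73
step 21: P0: load  L4  ⟶  MI  (L4)  txn=∅  M[L4]=73
step 22: P1: store L1 := 90  ⟶  IM  (L1)  txn=∅  M[L1]=84
step 23: P0: load  L3  ⟶  SS  (L3)  txn=∅  M[L3]=46
step 24: P1: load  L4  ⟶  SS  (L4)  txn=BusRd+Flush  M[L4]=16
step 25: P1: load  L4  ⟶  SS  (L4)  txn=∅  M[L4]=16

bus = BusRd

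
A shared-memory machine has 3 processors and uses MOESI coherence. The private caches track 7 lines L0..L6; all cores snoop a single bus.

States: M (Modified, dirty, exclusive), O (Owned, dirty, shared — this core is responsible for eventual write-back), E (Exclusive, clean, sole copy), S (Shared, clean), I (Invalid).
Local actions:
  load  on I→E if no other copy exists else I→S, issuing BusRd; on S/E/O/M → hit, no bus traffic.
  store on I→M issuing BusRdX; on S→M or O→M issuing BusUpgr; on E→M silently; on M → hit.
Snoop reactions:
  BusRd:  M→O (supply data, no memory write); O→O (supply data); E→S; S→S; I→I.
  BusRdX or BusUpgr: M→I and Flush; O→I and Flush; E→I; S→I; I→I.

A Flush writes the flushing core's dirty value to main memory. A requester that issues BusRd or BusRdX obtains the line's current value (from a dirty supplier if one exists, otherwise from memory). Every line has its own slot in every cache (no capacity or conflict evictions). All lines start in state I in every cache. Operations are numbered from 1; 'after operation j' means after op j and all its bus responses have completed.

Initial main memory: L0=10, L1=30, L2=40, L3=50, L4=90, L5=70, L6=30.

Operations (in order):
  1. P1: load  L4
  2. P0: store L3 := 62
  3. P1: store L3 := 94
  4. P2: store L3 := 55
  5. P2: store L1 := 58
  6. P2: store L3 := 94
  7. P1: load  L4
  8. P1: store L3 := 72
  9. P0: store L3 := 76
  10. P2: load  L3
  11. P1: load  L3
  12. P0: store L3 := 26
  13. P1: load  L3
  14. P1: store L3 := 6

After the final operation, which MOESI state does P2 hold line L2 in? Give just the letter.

state = I

1. P1: load  L4  bus=[BusRd]  L4: P0=I P1=E P2=I  mem[L4]=90
2. P0: store L3 := 62  bus=[BusRdX]  L3: P0=M P1=I P2=I  mem[L3]=50
3. P1: store L3 := 94  bus=[BusRdX,Flush]  L3: P0=I P1=M P2=I  mem[L3]=62
4. P2: store L3 := 55  bus=[BusRdX,Flush]  L3: P0=I P1=I P2=M  mem[L3]=94
5. P2: store L1 := 58  bus=[BusRdX]  L1: P0=I P1=I P2=M  mem[L1]=30
6. P2: store L3 := 94  bus=[-]  L3: P0=I P1=I P2=M  mem[L3]=94
7. P1: load  L4  bus=[-]  L4: P0=I P1=E P2=I  mem[L4]=90
8. P1: store L3 := 72  bus=[BusRdX,Flush]  L3: P0=I P1=M P2=I  mem[L3]=94
9. P0: store L3 := 76  bus=[BusRdX,Flush]  L3: P0=M P1=I P2=I  mem[L3]=72
10. P2: load  L3  bus=[BusRd]  L3: P0=O P1=I P2=S  mem[L3]=72
11. P1: load  L3  bus=[BusRd]  L3: P0=O P1=S P2=S  mem[L3]=72
12. P0: store L3 := 26  bus=[BusUpgr]  L3: P0=M P1=I P2=I  mem[L3]=72
13. P1: load  L3  bus=[BusRd]  L3: P0=O P1=S P2=I  mem[L3]=72
14. P1: store L3 := 6  bus=[BusUpgr,Flush]  L3: P0=I P1=M P2=I  mem[L3]=26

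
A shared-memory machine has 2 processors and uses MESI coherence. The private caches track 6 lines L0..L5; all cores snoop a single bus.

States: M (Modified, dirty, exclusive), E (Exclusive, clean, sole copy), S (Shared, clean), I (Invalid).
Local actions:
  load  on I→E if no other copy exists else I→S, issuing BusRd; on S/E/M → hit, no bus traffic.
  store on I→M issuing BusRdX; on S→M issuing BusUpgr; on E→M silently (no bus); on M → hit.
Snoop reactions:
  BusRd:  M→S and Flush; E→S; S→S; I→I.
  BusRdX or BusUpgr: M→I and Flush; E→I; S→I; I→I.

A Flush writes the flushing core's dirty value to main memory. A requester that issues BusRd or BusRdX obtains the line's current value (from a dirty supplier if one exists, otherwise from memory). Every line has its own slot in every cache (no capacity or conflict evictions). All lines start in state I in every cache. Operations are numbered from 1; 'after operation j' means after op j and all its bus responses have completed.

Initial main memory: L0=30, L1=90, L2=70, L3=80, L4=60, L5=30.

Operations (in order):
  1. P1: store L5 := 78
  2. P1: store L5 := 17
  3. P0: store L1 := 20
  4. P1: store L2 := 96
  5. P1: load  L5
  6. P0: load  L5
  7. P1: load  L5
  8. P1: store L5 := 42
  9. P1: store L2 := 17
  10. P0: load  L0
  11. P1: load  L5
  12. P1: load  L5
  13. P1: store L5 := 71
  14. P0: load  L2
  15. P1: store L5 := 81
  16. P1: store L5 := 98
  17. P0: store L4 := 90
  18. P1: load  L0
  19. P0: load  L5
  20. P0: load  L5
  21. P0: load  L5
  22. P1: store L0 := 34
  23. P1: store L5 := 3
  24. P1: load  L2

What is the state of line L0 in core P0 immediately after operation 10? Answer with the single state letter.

[1] P1: store L5 := 78 | P0:I, P1:M(78) | bus: BusRdX
[2] P1: store L5 := 17 | P0:I, P1:M(17) | bus: none
[3] P0: store L1 := 20 | P0:M(20), P1:I | bus: BusRdX
[4] P1: store L2 := 96 | P0:I, P1:M(96) | bus: BusRdX
[5] P1: load  L5 | P0:I, P1:M(17) | bus: none
[6] P0: load  L5 | P0:S(17), P1:S(17) | bus: BusRd,Flush
[7] P1: load  L5 | P0:S(17), P1:S(17) | bus: none
[8] P1: store L5 := 42 | P0:I, P1:M(42) | bus: BusUpgr
[9] P1: store L2 := 17 | P0:I, P1:M(17) | bus: none
[10] P0: load  L0 | P0:E(30), P1:I | bus: BusRd
[11] P1: load  L5 | P0:I, P1:M(42) | bus: none
[12] P1: load  L5 | P0:I, P1:M(42) | bus: none
[13] P1: store L5 := 71 | P0:I, P1:M(71) | bus: none
[14] P0: load  L2 | P0:S(17), P1:S(17) | bus: BusRd,Flush
[15] P1: store L5 := 81 | P0:I, P1:M(81) | bus: none
[16] P1: store L5 := 98 | P0:I, P1:M(98) | bus: none
[17] P0: store L4 := 90 | P0:M(90), P1:I | bus: BusRdX
[18] P1: load  L0 | P0:S(30), P1:S(30) | bus: BusRd
[19] P0: load  L5 | P0:S(98), P1:S(98) | bus: BusRd,Flush
[20] P0: load  L5 | P0:S(98), P1:S(98) | bus: none
[21] P0: load  L5 | P0:S(98), P1:S(98) | bus: none
[22] P1: store L0 := 34 | P0:I, P1:M(34) | bus: BusUpgr
[23] P1: store L5 := 3 | P0:I, P1:M(3) | bus: BusUpgr
[24] P1: load  L2 | P0:S(17), P1:S(17) | bus: none

state = E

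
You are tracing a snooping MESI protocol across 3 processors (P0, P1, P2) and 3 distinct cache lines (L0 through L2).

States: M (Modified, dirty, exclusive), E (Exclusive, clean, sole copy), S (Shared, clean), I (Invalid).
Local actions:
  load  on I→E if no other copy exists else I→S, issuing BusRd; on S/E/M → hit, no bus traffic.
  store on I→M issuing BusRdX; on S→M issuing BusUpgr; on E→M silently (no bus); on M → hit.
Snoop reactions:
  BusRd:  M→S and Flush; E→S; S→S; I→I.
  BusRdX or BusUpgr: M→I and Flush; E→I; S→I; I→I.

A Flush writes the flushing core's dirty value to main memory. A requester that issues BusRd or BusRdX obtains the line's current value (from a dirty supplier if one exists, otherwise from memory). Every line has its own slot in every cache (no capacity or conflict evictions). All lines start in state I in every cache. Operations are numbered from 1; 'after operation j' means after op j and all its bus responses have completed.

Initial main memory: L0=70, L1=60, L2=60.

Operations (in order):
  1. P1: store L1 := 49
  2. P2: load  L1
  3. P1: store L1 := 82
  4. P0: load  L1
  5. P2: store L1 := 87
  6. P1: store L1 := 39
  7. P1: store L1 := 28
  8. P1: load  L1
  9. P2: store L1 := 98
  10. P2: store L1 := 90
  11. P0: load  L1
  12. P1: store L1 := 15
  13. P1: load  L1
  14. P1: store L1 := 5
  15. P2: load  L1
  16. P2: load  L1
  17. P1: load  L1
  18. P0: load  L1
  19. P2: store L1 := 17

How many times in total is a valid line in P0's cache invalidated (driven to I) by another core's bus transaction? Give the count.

invalidations = 3

  op1 P1: store L1 := 49 → I/M/I on L1; bus BusRdX; mem=60
  op2 P2: load  L1 → I/S/S on L1; bus BusRd Flush; mem=49
  op3 P1: store L1 := 82 → I/M/I on L1; bus BusUpgr; mem=49
  op4 P0: load  L1 → S/S/I on L1; bus BusRd Flush; mem=82
  op5 P2: store L1 := 87 → I/I/M on L1; bus BusRdX; mem=82
  op6 P1: store L1 := 39 → I/M/I on L1; bus BusRdX Flush; mem=87
  op7 P1: store L1 := 28 → I/M/I on L1; bus (none); mem=87
  op8 P1: load  L1 → I/M/I on L1; bus (none); mem=87
  op9 P2: store L1 := 98 → I/I/M on L1; bus BusRdX Flush; mem=28
  op10 P2: store L1 := 90 → I/I/M on L1; bus (none); mem=28
  op11 P0: load  L1 → S/I/S on L1; bus BusRd Flush; mem=90
  op12 P1: store L1 := 15 → I/M/I on L1; bus BusRdX; mem=90
  op13 P1: load  L1 → I/M/I on L1; bus (none); mem=90
  op14 P1: store L1 := 5 → I/M/I on L1; bus (none); mem=90
  op15 P2: load  L1 → I/S/S on L1; bus BusRd Flush; mem=5
  op16 P2: load  L1 → I/S/S on L1; bus (none); mem=5
  op17 P1: load  L1 → I/S/S on L1; bus (none); mem=5
  op18 P0: load  L1 → S/S/S on L1; bus BusRd; mem=5
  op19 P2: store L1 := 17 → I/I/M on L1; bus BusUpgr; mem=5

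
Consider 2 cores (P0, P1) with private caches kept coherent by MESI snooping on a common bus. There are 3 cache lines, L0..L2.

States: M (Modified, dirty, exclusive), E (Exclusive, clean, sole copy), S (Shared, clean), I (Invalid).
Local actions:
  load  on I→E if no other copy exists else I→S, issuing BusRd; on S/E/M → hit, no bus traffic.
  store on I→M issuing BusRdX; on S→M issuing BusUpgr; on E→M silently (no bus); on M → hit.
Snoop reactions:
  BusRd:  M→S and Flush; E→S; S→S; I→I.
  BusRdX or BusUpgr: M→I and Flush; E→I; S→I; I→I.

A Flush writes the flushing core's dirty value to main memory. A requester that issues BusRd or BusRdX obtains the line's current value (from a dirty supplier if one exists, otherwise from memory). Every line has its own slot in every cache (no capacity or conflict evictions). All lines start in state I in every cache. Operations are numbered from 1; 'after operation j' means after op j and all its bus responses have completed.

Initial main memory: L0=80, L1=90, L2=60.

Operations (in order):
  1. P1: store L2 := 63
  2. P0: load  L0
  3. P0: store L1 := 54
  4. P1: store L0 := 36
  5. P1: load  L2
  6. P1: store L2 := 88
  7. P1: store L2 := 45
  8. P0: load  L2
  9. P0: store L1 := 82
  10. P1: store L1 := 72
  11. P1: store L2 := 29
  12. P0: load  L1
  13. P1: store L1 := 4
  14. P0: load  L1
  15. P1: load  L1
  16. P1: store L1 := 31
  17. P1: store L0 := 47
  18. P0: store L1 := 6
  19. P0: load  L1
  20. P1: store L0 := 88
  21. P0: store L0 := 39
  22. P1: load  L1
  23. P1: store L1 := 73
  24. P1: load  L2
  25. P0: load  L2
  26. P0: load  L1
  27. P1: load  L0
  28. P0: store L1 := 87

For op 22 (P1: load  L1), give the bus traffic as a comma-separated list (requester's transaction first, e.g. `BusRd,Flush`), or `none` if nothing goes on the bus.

bus = BusRd,Flush

1. P1: store L2 := 63  bus=[BusRdX]  L2: P0=I P1=M  mem[L2]=60
2. P0: load  L0  bus=[BusRd]  L0: P0=E P1=I  mem[L0]=80
3. P0: store L1 := 54  bus=[BusRdX]  L1: P0=M P1=I  mem[L1]=90
4. P1: store L0 := 36  bus=[BusRdX]  L0: P0=I P1=M  mem[L0]=80
5. P1: load  L2  bus=[-]  L2: P0=I P1=M  mem[L2]=60
6. P1: store L2 := 88  bus=[-]  L2: P0=I P1=M  mem[L2]=60
7. P1: store L2 := 45  bus=[-]  L2: P0=I P1=M  mem[L2]=60
8. P0: load  L2  bus=[BusRd,Flush]  L2: P0=S P1=S  mem[L2]=45
9. P0: store L1 := 82  bus=[-]  L1: P0=M P1=I  mem[L1]=90
10. P1: store L1 := 72  bus=[BusRdX,Flush]  L1: P0=I P1=M  mem[L1]=82
11. P1: store L2 := 29  bus=[BusUpgr]  L2: P0=I P1=M  mem[L2]=45
12. P0: load  L1  bus=[BusRd,Flush]  L1: P0=S P1=S  mem[L1]=72
13. P1: store L1 := 4  bus=[BusUpgr]  L1: P0=I P1=M  mem[L1]=72
14. P0: load  L1  bus=[BusRd,Flush]  L1: P0=S P1=S  mem[L1]=4
15. P1: load  L1  bus=[-]  L1: P0=S P1=S  mem[L1]=4
16. P1: store L1 := 31  bus=[BusUpgr]  L1: P0=I P1=M  mem[L1]=4
17. P1: store L0 := 47  bus=[-]  L0: P0=I P1=M  mem[L0]=80
18. P0: store L1 := 6  bus=[BusRdX,Flush]  L1: P0=M P1=I  mem[L1]=31
19. P0: load  L1  bus=[-]  L1: P0=M P1=I  mem[L1]=31
20. P1: store L0 := 88  bus=[-]  L0: P0=I P1=M  mem[L0]=80
21. P0: store L0 := 39  bus=[BusRdX,Flush]  L0: P0=M P1=I  mem[L0]=88
22. P1: load  L1  bus=[BusRd,Flush]  L1: P0=S P1=S  mem[L1]=6
23. P1: store L1 := 73  bus=[BusUpgr]  L1: P0=I P1=M  mem[L1]=6
24. P1: load  L2  bus=[-]  L2: P0=I P1=M  mem[L2]=45
25. P0: load  L2  bus=[BusRd,Flush]  L2: P0=S P1=S  mem[L2]=29
26. P0: load  L1  bus=[BusRd,Flush]  L1: P0=S P1=S  mem[L1]=73
27. P1: load  L0  bus=[BusRd,Flush]  L0: P0=S P1=S  mem[L0]=39
28. P0: store L1 := 87  bus=[BusUpgr]  L1: P0=M P1=I  mem[L1]=73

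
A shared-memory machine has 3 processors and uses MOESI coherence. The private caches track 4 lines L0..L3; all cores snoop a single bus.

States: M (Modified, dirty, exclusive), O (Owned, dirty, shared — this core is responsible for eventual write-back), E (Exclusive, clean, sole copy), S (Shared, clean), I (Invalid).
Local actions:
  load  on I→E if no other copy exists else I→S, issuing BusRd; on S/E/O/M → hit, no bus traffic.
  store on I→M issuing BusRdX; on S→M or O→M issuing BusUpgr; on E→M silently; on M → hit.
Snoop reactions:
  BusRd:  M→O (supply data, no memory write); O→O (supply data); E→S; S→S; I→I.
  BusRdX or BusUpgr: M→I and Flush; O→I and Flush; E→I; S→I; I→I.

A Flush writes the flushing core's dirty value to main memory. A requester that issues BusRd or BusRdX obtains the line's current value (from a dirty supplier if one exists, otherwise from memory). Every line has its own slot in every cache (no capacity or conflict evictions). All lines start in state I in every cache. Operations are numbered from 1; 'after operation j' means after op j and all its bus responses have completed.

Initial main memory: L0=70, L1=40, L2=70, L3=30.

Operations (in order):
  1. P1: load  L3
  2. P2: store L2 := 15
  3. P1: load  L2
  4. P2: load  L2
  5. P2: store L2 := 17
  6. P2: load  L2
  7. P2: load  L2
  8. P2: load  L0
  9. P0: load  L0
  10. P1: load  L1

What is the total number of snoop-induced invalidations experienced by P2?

invalidations = 0

step 1: P1: load  L3  ⟶  IEI  (L3)  txn=BusRd  M[L3]=30
step 2: P2: store L2 := 15  ⟶  IIM  (L2)  txn=BusRdX  M[L2]=70
step 3: P1: load  L2  ⟶  ISO  (L2)  txn=BusRd  M[L2]=70
step 4: P2: load  L2  ⟶  ISO  (L2)  txn=∅  M[L2]=70
step 5: P2: store L2 := 17  ⟶  IIM  (L2)  txn=BusUpgr  M[L2]=70
step 6: P2: load  L2  ⟶  IIM  (L2)  txn=∅  M[L2]=70
step 7: P2: load  L2  ⟶  IIM  (L2)  txn=∅  M[L2]=70
step 8: P2: load  L0  ⟶  IIE  (L0)  txn=BusRd  M[L0]=70
step 9: P0: load  L0  ⟶  SIS  (L0)  txn=BusRd  M[L0]=70
step 10: P1: load  L1  ⟶  IEI  (L1)  txn=BusRd  M[L1]=40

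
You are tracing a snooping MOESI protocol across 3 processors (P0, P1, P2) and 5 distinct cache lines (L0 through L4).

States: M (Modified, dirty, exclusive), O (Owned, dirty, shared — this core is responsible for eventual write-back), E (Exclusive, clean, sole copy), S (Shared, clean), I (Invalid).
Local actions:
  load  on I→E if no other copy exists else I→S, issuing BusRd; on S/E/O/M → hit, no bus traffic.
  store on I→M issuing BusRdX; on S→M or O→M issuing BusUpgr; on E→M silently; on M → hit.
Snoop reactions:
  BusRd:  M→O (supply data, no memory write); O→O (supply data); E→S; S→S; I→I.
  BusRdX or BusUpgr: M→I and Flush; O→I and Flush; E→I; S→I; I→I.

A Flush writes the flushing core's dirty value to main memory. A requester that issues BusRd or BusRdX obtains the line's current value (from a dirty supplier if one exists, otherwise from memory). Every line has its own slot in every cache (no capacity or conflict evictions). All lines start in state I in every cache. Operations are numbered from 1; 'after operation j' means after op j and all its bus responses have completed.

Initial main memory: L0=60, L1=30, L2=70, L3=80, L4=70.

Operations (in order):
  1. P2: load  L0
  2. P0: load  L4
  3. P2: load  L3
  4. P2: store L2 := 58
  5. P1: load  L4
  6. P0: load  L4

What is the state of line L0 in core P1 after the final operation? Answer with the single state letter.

state = I

step 1: P2: load  L0  ⟶  IIE  (L0)  txn=BusRd  M[L0]=60
step 2: P0: load  L4  ⟶  EII  (L4)  txn=BusRd  M[L4]=70
step 3: P2: load  L3  ⟶  IIE  (L3)  txn=BusRd  M[L3]=80
step 4: P2: store L2 := 58  ⟶  IIM  (L2)  txn=BusRdX  M[L2]=70
step 5: P1: load  L4  ⟶  SSI  (L4)  txn=BusRd  M[L4]=70
step 6: P0: load  L4  ⟶  SSI  (L4)  txn=∅  M[L4]=70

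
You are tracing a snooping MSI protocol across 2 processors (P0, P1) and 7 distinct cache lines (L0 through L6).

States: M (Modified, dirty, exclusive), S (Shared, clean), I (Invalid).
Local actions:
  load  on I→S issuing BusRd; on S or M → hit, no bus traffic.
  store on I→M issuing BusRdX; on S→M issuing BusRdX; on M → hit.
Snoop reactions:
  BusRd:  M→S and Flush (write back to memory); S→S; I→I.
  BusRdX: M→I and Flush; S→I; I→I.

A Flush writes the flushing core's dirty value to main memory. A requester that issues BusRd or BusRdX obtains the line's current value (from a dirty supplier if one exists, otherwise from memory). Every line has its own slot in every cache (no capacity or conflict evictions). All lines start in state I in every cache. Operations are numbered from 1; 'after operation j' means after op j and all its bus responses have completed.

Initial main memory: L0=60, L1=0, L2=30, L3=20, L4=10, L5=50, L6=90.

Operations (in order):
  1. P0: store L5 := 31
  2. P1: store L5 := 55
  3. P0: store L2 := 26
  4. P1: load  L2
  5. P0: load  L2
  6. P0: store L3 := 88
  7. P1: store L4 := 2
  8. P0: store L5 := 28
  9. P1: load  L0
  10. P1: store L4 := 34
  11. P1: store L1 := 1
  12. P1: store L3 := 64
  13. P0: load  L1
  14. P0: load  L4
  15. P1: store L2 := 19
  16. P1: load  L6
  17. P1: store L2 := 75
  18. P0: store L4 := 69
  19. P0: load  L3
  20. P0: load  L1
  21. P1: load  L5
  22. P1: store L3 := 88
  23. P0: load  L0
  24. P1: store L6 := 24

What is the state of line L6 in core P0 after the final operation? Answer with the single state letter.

[1] P0: store L5 := 31 | P0:M(31), P1:I | bus: BusRdX
[2] P1: store L5 := 55 | P0:I, P1:M(55) | bus: BusRdX,Flush
[3] P0: store L2 := 26 | P0:M(26), P1:I | bus: BusRdX
[4] P1: load  L2 | P0:S(26), P1:S(26) | bus: BusRd,Flush
[5] P0: load  L2 | P0:S(26), P1:S(26) | bus: none
[6] P0: store L3 := 88 | P0:M(88), P1:I | bus: BusRdX
[7] P1: store L4 := 2 | P0:I, P1:M(2) | bus: BusRdX
[8] P0: store L5 := 28 | P0:M(28), P1:I | bus: BusRdX,Flush
[9] P1: load  L0 | P0:I, P1:S(60) | bus: BusRd
[10] P1: store L4 := 34 | P0:I, P1:M(34) | bus: none
[11] P1: store L1 := 1 | P0:I, P1:M(1) | bus: BusRdX
[12] P1: store L3 := 64 | P0:I, P1:M(64) | bus: BusRdX,Flush
[13] P0: load  L1 | P0:S(1), P1:S(1) | bus: BusRd,Flush
[14] P0: load  L4 | P0:S(34), P1:S(34) | bus: BusRd,Flush
[15] P1: store L2 := 19 | P0:I, P1:M(19) | bus: BusRdX
[16] P1: load  L6 | P0:I, P1:S(90) | bus: BusRd
[17] P1: store L2 := 75 | P0:I, P1:M(75) | bus: none
[18] P0: store L4 := 69 | P0:M(69), P1:I | bus: BusRdX
[19] P0: load  L3 | P0:S(64), P1:S(64) | bus: BusRd,Flush
[20] P0: load  L1 | P0:S(1), P1:S(1) | bus: none
[21] P1: load  L5 | P0:S(28), P1:S(28) | bus: BusRd,Flush
[22] P1: store L3 := 88 | P0:I, P1:M(88) | bus: BusRdX
[23] P0: load  L0 | P0:S(60), P1:S(60) | bus: BusRd
[24] P1: store L6 := 24 | P0:I, P1:M(24) | bus: BusRdX

state = I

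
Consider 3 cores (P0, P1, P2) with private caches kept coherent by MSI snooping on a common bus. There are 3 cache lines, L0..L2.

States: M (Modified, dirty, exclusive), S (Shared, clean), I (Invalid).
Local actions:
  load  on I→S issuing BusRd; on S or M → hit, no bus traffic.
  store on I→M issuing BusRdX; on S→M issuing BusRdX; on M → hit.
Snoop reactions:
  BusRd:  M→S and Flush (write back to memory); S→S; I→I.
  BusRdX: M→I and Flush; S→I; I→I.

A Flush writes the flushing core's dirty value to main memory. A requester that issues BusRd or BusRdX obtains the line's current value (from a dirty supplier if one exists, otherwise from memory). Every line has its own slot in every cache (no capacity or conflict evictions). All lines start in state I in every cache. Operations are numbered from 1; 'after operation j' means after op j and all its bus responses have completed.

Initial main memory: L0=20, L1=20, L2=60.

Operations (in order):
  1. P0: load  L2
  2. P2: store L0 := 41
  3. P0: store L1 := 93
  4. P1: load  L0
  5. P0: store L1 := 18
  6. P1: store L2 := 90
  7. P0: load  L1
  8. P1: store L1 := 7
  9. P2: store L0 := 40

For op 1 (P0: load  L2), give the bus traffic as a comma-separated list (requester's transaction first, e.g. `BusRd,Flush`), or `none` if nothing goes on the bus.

bus = BusRd

  op1 P0: load  L2 → S/I/I on L2; bus BusRd; mem=60
  op2 P2: store L0 := 41 → I/I/M on L0; bus BusRdX; mem=20
  op3 P0: store L1 := 93 → M/I/I on L1; bus BusRdX; mem=20
  op4 P1: load  L0 → I/S/S on L0; bus BusRd Flush; mem=41
  op5 P0: store L1 := 18 → M/I/I on L1; bus (none); mem=20
  op6 P1: store L2 := 90 → I/M/I on L2; bus BusRdX; mem=60
  op7 P0: load  L1 → M/I/I on L1; bus (none); mem=20
  op8 P1: store L1 := 7 → I/M/I on L1; bus BusRdX Flush; mem=18
  op9 P2: store L0 := 40 → I/I/M on L0; bus BusRdX; mem=41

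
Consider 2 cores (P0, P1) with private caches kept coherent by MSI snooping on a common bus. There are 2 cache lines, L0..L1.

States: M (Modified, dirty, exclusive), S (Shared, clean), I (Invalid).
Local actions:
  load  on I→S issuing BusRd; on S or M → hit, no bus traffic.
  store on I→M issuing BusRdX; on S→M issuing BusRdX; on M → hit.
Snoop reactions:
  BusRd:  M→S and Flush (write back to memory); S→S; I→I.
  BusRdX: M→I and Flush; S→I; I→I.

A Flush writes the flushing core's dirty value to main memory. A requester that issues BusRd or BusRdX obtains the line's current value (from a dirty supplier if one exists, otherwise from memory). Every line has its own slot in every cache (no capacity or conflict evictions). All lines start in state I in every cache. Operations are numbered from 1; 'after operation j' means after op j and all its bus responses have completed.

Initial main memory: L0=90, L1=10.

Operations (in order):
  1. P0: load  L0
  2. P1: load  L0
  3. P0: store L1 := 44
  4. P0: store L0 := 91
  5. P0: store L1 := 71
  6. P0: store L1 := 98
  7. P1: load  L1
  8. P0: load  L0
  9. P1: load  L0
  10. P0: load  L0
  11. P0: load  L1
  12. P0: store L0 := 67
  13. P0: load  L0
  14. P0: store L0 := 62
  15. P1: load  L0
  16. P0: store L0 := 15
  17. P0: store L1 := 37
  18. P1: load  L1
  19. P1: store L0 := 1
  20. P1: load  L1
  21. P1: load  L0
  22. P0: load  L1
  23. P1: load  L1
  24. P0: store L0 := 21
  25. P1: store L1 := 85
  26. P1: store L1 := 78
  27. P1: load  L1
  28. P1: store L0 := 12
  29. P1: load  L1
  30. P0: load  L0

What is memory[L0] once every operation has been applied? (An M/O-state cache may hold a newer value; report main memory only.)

1. P0: load  L0  bus=[BusRd]  L0: P0=S P1=I  mem[L0]=90
2. P1: load  L0  bus=[BusRd]  L0: P0=S P1=S  mem[L0]=90
3. P0: store L1 := 44  bus=[BusRdX]  L1: P0=M P1=I  mem[L1]=10
4. P0: store L0 := 91  bus=[BusRdX]  L0: P0=M P1=I  mem[L0]=90
5. P0: store L1 := 71  bus=[-]  L1: P0=M P1=I  mem[L1]=10
6. P0: store L1 := 98  bus=[-]  L1: P0=M P1=I  mem[L1]=10
7. P1: load  L1  bus=[BusRd,Flush]  L1: P0=S P1=S  mem[L1]=98
8. P0: load  L0  bus=[-]  L0: P0=M P1=I  mem[L0]=90
9. P1: load  L0  bus=[BusRd,Flush]  L0: P0=S P1=S  mem[L0]=91
10. P0: load  L0  bus=[-]  L0: P0=S P1=S  mem[L0]=91
11. P0: load  L1  bus=[-]  L1: P0=S P1=S  mem[L1]=98
12. P0: store L0 := 67  bus=[BusRdX]  L0: P0=M P1=I  mem[L0]=91
13. P0: load  L0  bus=[-]  L0: P0=M P1=I  mem[L0]=91
14. P0: store L0 := 62  bus=[-]  L0: P0=M P1=I  mem[L0]=91
15. P1: load  L0  bus=[BusRd,Flush]  L0: P0=S P1=S  mem[L0]=62
16. P0: store L0 := 15  bus=[BusRdX]  L0: P0=M P1=I  mem[L0]=62
17. P0: store L1 := 37  bus=[BusRdX]  L1: P0=M P1=I  mem[L1]=98
18. P1: load  L1  bus=[BusRd,Flush]  L1: P0=S P1=S  mem[L1]=37
19. P1: store L0 := 1  bus=[BusRdX,Flush]  L0: P0=I P1=M  mem[L0]=15
20. P1: load  L1  bus=[-]  L1: P0=S P1=S  mem[L1]=37
21. P1: load  L0  bus=[-]  L0: P0=I P1=M  mem[L0]=15
22. P0: load  L1  bus=[-]  L1: P0=S P1=S  mem[L1]=37
23. P1: load  L1  bus=[-]  L1: P0=S P1=S  mem[L1]=37
24. P0: store L0 := 21  bus=[BusRdX,Flush]  L0: P0=M P1=I  mem[L0]=1
25. P1: store L1 := 85  bus=[BusRdX]  L1: P0=I P1=M  mem[L1]=37
26. P1: store L1 := 78  bus=[-]  L1: P0=I P1=M  mem[L1]=37
27. P1: load  L1  bus=[-]  L1: P0=I P1=M  mem[L1]=37
28. P1: store L0 := 12  bus=[BusRdX,Flush]  L0: P0=I P1=M  mem[L0]=21
29. P1: load  L1  bus=[-]  L1: P0=I P1=M  mem[L1]=37
30. P0: load  L0  bus=[BusRd,Flush]  L0: P0=S P1=S  mem[L0]=12

memory[L0] = 12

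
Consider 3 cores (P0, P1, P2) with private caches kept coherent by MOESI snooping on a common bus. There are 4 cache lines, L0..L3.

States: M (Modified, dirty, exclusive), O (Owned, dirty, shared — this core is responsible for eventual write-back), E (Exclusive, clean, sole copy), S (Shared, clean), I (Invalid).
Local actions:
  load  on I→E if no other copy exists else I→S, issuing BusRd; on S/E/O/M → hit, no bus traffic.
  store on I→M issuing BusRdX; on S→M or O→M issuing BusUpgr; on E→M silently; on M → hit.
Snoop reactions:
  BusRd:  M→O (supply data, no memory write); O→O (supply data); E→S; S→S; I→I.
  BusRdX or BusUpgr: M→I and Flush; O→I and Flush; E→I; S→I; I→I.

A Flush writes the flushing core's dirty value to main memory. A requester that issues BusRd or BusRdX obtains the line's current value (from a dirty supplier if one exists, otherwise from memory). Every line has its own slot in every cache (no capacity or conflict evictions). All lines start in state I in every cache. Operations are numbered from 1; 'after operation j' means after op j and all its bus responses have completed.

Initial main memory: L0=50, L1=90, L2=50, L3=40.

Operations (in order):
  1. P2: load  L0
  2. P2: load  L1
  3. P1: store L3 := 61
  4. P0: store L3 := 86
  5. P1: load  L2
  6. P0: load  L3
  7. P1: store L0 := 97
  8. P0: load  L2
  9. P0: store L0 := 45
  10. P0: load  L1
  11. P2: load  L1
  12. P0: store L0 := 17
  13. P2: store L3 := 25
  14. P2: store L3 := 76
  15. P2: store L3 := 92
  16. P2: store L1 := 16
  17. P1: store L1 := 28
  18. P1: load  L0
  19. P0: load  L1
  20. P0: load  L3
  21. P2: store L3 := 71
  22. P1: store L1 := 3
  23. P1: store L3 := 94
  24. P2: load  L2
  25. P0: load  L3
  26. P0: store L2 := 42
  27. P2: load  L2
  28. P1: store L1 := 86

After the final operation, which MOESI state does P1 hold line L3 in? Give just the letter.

step 1: P2: load  L0  ⟶  IIE  (L0)  txn=BusRd  M[L0]=50
step 2: P2: load  L1  ⟶  IIE  (L1)  txn=BusRd  M[L1]=90
step 3: P1: store L3 := 61  ⟶  IMI  (L3)  txn=BusRdX  M[L3]=40
step 4: P0: store L3 := 86  ⟶  MII  (L3)  txn=BusRdX+Flush  M[L3]=61
step 5: P1: load  L2  ⟶  IEI  (L2)  txn=BusRd  M[L2]=50
step 6: P0: load  L3  ⟶  MII  (L3)  txn=∅  M[L3]=61
step 7: P1: store L0 := 97  ⟶  IMI  (L0)  txn=BusRdX  M[L0]=50
step 8: P0: load  L2  ⟶  SSI  (L2)  txn=BusRd  M[L2]=50
step 9: P0: store L0 := 45  ⟶  MII  (L0)  txn=BusRdX+Flush  M[L0]=97
step 10: P0: load  L1  ⟶  SIS  (L1)  txn=BusRd  M[L1]=90
step 11: P2: load  L1  ⟶  SIS  (L1)  txn=∅  M[L1]=90
step 12: P0: store L0 := 17  ⟶  MII  (L0)  txn=∅  M[L0]=97
step 13: P2: store L3 := 25  ⟶  IIM  (L3)  txn=BusRdX+Flush  M[L3]=86
step 14: P2: store L3 := 76  ⟶  IIM  (L3)  txn=∅  M[L3]=86
step 15: P2: store L3 := 92  ⟶  IIM  (L3)  txn=∅  M[L3]=86
step 16: P2: store L1 := 16  ⟶  IIM  (L1)  txn=BusUpgr  M[L1]=90
step 17: P1: store L1 := 28  ⟶  IMI  (L1)  txn=BusRdX+Flush  M[L1]=16
step 18: P1: load  L0  ⟶  OSI  (L0)  txn=BusRd  M[L0]=97
step 19: P0: load  L1  ⟶  SOI  (L1)  txn=BusRd  M[L1]=16
step 20: P0: load  L3  ⟶  SIO  (L3)  txn=BusRd  M[L3]=86
step 21: P2: store L3 := 71  ⟶  IIM  (L3)  txn=BusUpgr  M[L3]=86
step 22: P1: store L1 := 3  ⟶  IMI  (L1)  txn=BusUpgr  M[L1]=16
step 23: P1: store L3 := 94  ⟶  IMI  (L3)  txn=BusRdX+Flush  M[L3]=71
step 24: P2: load  L2  ⟶  SSS  (L2)  txn=BusRd  M[L2]=50
step 25: P0: load  L3  ⟶  SOI  (L3)  txn=BusRd  M[L3]=71
step 26: P0: store L2 := 42  ⟶  MII  (L2)  txn=BusUpgr  M[L2]=50
step 27: P2: load  L2  ⟶  OIS  (L2)  txn=BusRd  M[L2]=50
step 28: P1: store L1 := 86  ⟶  IMI  (L1)  txn=∅  M[L1]=16

state = O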